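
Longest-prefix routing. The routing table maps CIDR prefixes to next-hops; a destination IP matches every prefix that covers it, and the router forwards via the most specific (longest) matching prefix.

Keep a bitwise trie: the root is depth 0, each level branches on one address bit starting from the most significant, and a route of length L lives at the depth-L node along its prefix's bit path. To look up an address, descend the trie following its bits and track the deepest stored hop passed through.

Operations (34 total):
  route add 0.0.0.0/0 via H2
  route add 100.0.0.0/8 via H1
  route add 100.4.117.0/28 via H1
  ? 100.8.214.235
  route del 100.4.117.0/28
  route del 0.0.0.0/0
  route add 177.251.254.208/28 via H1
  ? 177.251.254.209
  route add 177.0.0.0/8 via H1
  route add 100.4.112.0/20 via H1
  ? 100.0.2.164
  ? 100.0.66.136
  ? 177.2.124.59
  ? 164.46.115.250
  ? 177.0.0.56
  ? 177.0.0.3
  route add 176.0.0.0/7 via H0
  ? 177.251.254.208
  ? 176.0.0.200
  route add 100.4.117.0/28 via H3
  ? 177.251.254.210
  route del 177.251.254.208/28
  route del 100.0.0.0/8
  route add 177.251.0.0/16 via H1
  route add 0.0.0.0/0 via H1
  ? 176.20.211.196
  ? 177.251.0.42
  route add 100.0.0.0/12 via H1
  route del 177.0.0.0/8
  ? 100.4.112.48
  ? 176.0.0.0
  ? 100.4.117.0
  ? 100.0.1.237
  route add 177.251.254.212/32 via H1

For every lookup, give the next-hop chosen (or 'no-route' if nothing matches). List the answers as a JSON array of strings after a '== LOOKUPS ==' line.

Apply in order:
  add 0.0.0.0/0 -> H2 at depth 0
  add 100.0.0.0/8 -> H1 at depth 8
  add 100.4.117.0/28 -> H1 at depth 28
  Q 100.8.214.235: descend 011001000000 ; hops seen [H2,H1] ; pick H1
  - 100.4.117.0/28 clear@28
  - 0.0.0.0/0 clear@0
  add 177.251.254.208/28 -> H1 at depth 28
  Q 177.251.254.209: descend 1011000111111011111111101101 ; hops seen [H1] ; pick H1
  add 177.0.0.0/8 -> H1 at depth 8
  add 100.4.112.0/20 -> H1 at depth 20
  Q 100.0.2.164: descend 0110010000000 ; hops seen [H1] ; pick H1
  Q 100.0.66.136: descend 0110010000000 ; hops seen [H1] ; pick H1
  Q 177.2.124.59: descend 10110001 ; hops seen [H1] ; pick H1
  Q 164.46.115.250: descend 101 ; hops seen [∅] ; pick no-route
  Q 177.0.0.56: descend 10110001 ; hops seen [H1] ; pick H1
  Q 177.0.0.3: descend 10110001 ; hops seen [H1] ; pick H1
  add 176.0.0.0/7 -> H0 at depth 7
  Q 177.251.254.208: descend 1011000111111011111111101101 ; hops seen [H0,H1,H1] ; pick H1
  Q 176.0.0.200: descend 1011000 ; hops seen [H0] ; pick H0
  add 100.4.117.0/28 -> H3 at depth 28
  Q 177.251.254.210: descend 1011000111111011111111101101 ; hops seen [H0,H1,H1] ; pick H1
  - 177.251.254.208/28 clear@28
  - 100.0.0.0/8 clear@8
  add 177.251.0.0/16 -> H1 at depth 16
  add 0.0.0.0/0 -> H1 at depth 0
  Q 176.20.211.196: descend 1011000 ; hops seen [H1,H0] ; pick H0
  Q 177.251.0.42: descend 1011000111111011 ; hops seen [H1,H0,H1,H1] ; pick H1
  add 100.0.0.0/12 -> H1 at depth 12
  - 177.0.0.0/8 clear@8
  Q 100.4.112.48: descend 011001000000010001110 ; hops seen [H1,H1,H1] ; pick H1
  Q 176.0.0.0: descend 1011000 ; hops seen [H1,H0] ; pick H0
  Q 100.4.117.0: descend 0110010000000100011101010000 ; hops seen [H1,H1,H1,H3] ; pick H3
  Q 100.0.1.237: descend 0110010000000 ; hops seen [H1,H1] ; pick H1
  add 177.251.254.212/32 -> H1 at depth 32

== LOOKUPS ==
["H1","H1","H1","H1","H1","no-route","H1","H1","H1","H0","H1","H0","H1","H1","H0","H3","H1"]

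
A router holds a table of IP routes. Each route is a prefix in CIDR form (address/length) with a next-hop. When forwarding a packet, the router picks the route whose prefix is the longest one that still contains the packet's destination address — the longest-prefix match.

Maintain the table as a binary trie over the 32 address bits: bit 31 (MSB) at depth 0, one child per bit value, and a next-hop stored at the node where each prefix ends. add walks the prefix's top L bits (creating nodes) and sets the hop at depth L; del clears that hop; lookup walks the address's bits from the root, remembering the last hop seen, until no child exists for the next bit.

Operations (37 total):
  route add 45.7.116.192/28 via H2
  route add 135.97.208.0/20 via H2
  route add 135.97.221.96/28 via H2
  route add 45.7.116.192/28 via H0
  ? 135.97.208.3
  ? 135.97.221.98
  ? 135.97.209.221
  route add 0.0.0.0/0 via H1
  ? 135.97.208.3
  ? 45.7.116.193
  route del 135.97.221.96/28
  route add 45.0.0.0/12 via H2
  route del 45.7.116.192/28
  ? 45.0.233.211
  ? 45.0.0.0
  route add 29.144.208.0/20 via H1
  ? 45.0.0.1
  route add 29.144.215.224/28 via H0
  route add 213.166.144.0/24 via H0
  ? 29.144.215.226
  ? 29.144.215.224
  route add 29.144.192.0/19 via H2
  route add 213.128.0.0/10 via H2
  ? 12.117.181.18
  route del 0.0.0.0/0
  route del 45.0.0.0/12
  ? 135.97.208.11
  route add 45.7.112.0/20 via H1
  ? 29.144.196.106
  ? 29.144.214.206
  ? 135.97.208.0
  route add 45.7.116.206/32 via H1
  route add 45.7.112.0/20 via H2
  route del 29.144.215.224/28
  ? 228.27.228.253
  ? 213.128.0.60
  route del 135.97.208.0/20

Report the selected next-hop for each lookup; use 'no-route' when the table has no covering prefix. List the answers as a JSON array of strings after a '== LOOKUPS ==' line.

Process each operation:
  + 45.7.116.192/28 (H2) depth=28
  + 135.97.208.0/20 (H2) depth=20
  + 135.97.221.96/28 (H2) depth=28
  + 45.7.116.192/28 (H0) depth=28
  lookup 135.97.208.3: bits 10000111011000011101 walk d0:-→d1:-→d2:-→d3:-→d4:-→d5:-→d6:-→d7:-→d8:-→d9:-→d10:-→d11:-→d12:-→d13:-→d14:-→d15:-→d16:-→d17:-→d18:-→d19:-→d20:H2 -> H2
  lookup 135.97.221.98: bits 1000011101100001110111010110 walk d0:-→d1:-→d2:-→d3:-→d4:-→d5:-→d6:-→d7:-→d8:-→d9:-→d10:-→d11:-→d12:-→d13:-→d14:-→d15:-→d16:-→d17:-→d18:-→d19:-→d20:H2→d21:-→d22:-→d23:-→d24:-→d25:-→d26:-→d27:-→d28:H2 -> H2
  lookup 135.97.209.221: bits 10000111011000011101 walk d0:-→d1:-→d2:-→d3:-→d4:-→d5:-→d6:-→d7:-→d8:-→d9:-→d10:-→d11:-→d12:-→d13:-→d14:-→d15:-→d16:-→d17:-→d18:-→d19:-→d20:H2 -> H2
  + 0.0.0.0/0 (H1) depth=0
  lookup 135.97.208.3: bits 10000111011000011101 walk d0:H1→d1:-→d2:-→d3:-→d4:-→d5:-→d6:-→d7:-→d8:-→d9:-→d10:-→d11:-→d12:-→d13:-→d14:-→d15:-→d16:-→d17:-→d18:-→d19:-→d20:H2 -> H2
  lookup 45.7.116.193: bits 0010110100000111011101001100 walk d0:H1→d1:-→d2:-→d3:-→d4:-→d5:-→d6:-→d7:-→d8:-→d9:-→d10:-→d11:-→d12:-→d13:-→d14:-→d15:-→d16:-→d17:-→d18:-→d19:-→d20:-→d21:-→d22:-→d23:-→d24:-→d25:-→d26:-→d27:-→d28:H0 -> H0
  - 135.97.221.96/28 clear@28
  + 45.0.0.0/12 (H2) depth=12
  - 45.7.116.192/28 clear@28
  lookup 45.0.233.211: bits 0010110100000 walk d0:H1→d1:-→d2:-→d3:-→d4:-→d5:-→d6:-→d7:-→d8:-→d9:-→d10:-→d11:-→d12:H2→d13:- -> H2
  lookup 45.0.0.0: bits 0010110100000 walk d0:H1→d1:-→d2:-→d3:-→d4:-→d5:-→d6:-→d7:-→d8:-→d9:-→d10:-→d11:-→d12:H2→d13:- -> H2
  + 29.144.208.0/20 (H1) depth=20
  lookup 45.0.0.1: bits 0010110100000 walk d0:H1→d1:-→d2:-→d3:-→d4:-→d5:-→d6:-→d7:-→d8:-→d9:-→d10:-→d11:-→d12:H2→d13:- -> H2
  + 29.144.215.224/28 (H0) depth=28
  + 213.166.144.0/24 (H0) depth=24
  lookup 29.144.215.226: bits 0001110110010000110101111110 walk d0:H1→d1:-→d2:-→d3:-→d4:-→d5:-→d6:-→d7:-→d8:-→d9:-→d10:-→d11:-→d12:-→d13:-→d14:-→d15:-→d16:-→d17:-→d18:-→d19:-→d20:H1→d21:-→d22:-→d23:-→d24:-→d25:-→d26:-→d27:-→d28:H0 -> H0
  lookup 29.144.215.224: bits 0001110110010000110101111110 walk d0:H1→d1:-→d2:-→d3:-→d4:-→d5:-→d6:-→d7:-→d8:-→d9:-→d10:-→d11:-→d12:-→d13:-→d14:-→d15:-→d16:-→d17:-→d18:-→d19:-→d20:H1→d21:-→d22:-→d23:-→d24:-→d25:-→d26:-→d27:-→d28:H0 -> H0
  + 29.144.192.0/19 (H2) depth=19
  + 213.128.0.0/10 (H2) depth=10
  lookup 12.117.181.18: bits 000 walk d0:H1→d1:-→d2:-→d3:- -> H1
  - 0.0.0.0/0 clear@0
  - 45.0.0.0/12 clear@12
  lookup 135.97.208.11: bits 10000111011000011101 walk d0:-→d1:-→d2:-→d3:-→d4:-→d5:-→d6:-→d7:-→d8:-→d9:-→d10:-→d11:-→d12:-→d13:-→d14:-→d15:-→d16:-→d17:-→d18:-→d19:-→d20:H2 -> H2
  + 45.7.112.0/20 (H1) depth=20
  lookup 29.144.196.106: bits 0001110110010000110 walk d0:-→d1:-→d2:-→d3:-→d4:-→d5:-→d6:-→d7:-→d8:-→d9:-→d10:-→d11:-→d12:-→d13:-→d14:-→d15:-→d16:-→d17:-→d18:-→d19:H2 -> H2
  lookup 29.144.214.206: bits 00011101100100001101011 walk d0:-→d1:-→d2:-→d3:-→d4:-→d5:-→d6:-→d7:-→d8:-→d9:-→d10:-→d11:-→d12:-→d13:-→d14:-→d15:-→d16:-→d17:-→d18:-→d19:H2→d20:H1→d21:-→d22:-→d23:- -> H1
  lookup 135.97.208.0: bits 10000111011000011101 walk d0:-→d1:-→d2:-→d3:-→d4:-→d5:-→d6:-→d7:-→d8:-→d9:-→d10:-→d11:-→d12:-→d13:-→d14:-→d15:-→d16:-→d17:-→d18:-→d19:-→d20:H2 -> H2
  + 45.7.116.206/32 (H1) depth=32
  + 45.7.112.0/20 (H2) depth=20
  - 29.144.215.224/28 clear@28
  lookup 228.27.228.253: bits 11 walk d0:-→d1:-→d2:- -> no-route
  lookup 213.128.0.60: bits 1101010110 walk d0:-→d1:-→d2:-→d3:-→d4:-→d5:-→d6:-→d7:-→d8:-→d9:-→d10:H2 -> H2
  - 135.97.208.0/20 clear@20

== LOOKUPS ==
["H2","H2","H2","H2","H0","H2","H2","H2","H0","H0","H1","H2","H2","H1","H2","no-route","H2"]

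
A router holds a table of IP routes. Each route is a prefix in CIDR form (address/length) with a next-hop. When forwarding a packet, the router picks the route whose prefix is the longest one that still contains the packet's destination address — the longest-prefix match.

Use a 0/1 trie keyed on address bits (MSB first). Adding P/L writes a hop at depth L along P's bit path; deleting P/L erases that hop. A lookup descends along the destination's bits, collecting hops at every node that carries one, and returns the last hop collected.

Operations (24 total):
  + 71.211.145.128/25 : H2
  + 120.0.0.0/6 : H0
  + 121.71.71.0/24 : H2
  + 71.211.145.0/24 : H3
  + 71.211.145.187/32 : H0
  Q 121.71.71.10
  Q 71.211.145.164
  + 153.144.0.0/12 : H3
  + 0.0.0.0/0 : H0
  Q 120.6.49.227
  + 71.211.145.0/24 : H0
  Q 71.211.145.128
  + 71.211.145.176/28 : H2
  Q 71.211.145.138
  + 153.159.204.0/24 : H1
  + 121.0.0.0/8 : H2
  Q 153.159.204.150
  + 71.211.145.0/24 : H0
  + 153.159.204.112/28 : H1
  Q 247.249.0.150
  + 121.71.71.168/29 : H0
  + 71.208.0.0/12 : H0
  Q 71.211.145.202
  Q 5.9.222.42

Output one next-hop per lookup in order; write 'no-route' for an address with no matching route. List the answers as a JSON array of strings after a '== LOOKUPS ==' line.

Trace:
  + 71.211.145.128/25 (H2) depth=25
  + 120.0.0.0/6 (H0) depth=6
  + 121.71.71.0/24 (H2) depth=24
  + 71.211.145.0/24 (H3) depth=24
  + 71.211.145.187/32 (H0) depth=32
  ? 121.71.71.10  path d0:-→d1:-→d2:-→d3:-→d4:-→d5:-→d6:H0→d7:-→d8:-→d9:-→d10:-→d11:-→d12:-→d13:-→d14:-→d15:-→d16:-→d17:-→d18:-→d19:-→d20:-→d21:-→d22:-→d23:-→d24:H2  best=H2
  ? 71.211.145.164  path d0:-→d1:-→d2:-→d3:-→d4:-→d5:-→d6:-→d7:-→d8:-→d9:-→d10:-→d11:-→d12:-→d13:-→d14:-→d15:-→d16:-→d17:-→d18:-→d19:-→d20:-→d21:-→d22:-→d23:-→d24:H3→d25:H2→d26:-→d27:-  best=H2
  + 153.144.0.0/12 (H3) depth=12
  + 0.0.0.0/0 (H0) depth=0
  ? 120.6.49.227  path d0:H0→d1:-→d2:-→d3:-→d4:-→d5:-→d6:H0→d7:-  best=H0
  + 71.211.145.0/24 (H0) depth=24
  ? 71.211.145.128  path d0:H0→d1:-→d2:-→d3:-→d4:-→d5:-→d6:-→d7:-→d8:-→d9:-→d10:-→d11:-→d12:-→d13:-→d14:-→d15:-→d16:-→d17:-→d18:-→d19:-→d20:-→d21:-→d22:-→d23:-→d24:H0→d25:H2→d26:-  best=H2
  + 71.211.145.176/28 (H2) depth=28
  ? 71.211.145.138  path d0:H0→d1:-→d2:-→d3:-→d4:-→d5:-→d6:-→d7:-→d8:-→d9:-→d10:-→d11:-→d12:-→d13:-→d14:-→d15:-→d16:-→d17:-→d18:-→d19:-→d20:-→d21:-→d22:-→d23:-→d24:H0→d25:H2→d26:-  best=H2
  + 153.159.204.0/24 (H1) depth=24
  + 121.0.0.0/8 (H2) depth=8
  ? 153.159.204.150  path d0:H0→d1:-→d2:-→d3:-→d4:-→d5:-→d6:-→d7:-→d8:-→d9:-→d10:-→d11:-→d12:H3→d13:-→d14:-→d15:-→d16:-→d17:-→d18:-→d19:-→d20:-→d21:-→d22:-→d23:-→d24:H1  best=H1
  + 71.211.145.0/24 (H0) depth=24
  + 153.159.204.112/28 (H1) depth=28
  ? 247.249.0.150  path d0:H0→d1:-  best=H0
  + 121.71.71.168/29 (H0) depth=29
  + 71.208.0.0/12 (H0) depth=12
  ? 71.211.145.202  path d0:H0→d1:-→d2:-→d3:-→d4:-→d5:-→d6:-→d7:-→d8:-→d9:-→d10:-→d11:-→d12:H0→d13:-→d14:-→d15:-→d16:-→d17:-→d18:-→d19:-→d20:-→d21:-→d22:-→d23:-→d24:H0→d25:H2  best=H2
  ? 5.9.222.42  path d0:H0→d1:-  best=H0

== LOOKUPS ==
["H2","H2","H0","H2","H2","H1","H0","H2","H0"]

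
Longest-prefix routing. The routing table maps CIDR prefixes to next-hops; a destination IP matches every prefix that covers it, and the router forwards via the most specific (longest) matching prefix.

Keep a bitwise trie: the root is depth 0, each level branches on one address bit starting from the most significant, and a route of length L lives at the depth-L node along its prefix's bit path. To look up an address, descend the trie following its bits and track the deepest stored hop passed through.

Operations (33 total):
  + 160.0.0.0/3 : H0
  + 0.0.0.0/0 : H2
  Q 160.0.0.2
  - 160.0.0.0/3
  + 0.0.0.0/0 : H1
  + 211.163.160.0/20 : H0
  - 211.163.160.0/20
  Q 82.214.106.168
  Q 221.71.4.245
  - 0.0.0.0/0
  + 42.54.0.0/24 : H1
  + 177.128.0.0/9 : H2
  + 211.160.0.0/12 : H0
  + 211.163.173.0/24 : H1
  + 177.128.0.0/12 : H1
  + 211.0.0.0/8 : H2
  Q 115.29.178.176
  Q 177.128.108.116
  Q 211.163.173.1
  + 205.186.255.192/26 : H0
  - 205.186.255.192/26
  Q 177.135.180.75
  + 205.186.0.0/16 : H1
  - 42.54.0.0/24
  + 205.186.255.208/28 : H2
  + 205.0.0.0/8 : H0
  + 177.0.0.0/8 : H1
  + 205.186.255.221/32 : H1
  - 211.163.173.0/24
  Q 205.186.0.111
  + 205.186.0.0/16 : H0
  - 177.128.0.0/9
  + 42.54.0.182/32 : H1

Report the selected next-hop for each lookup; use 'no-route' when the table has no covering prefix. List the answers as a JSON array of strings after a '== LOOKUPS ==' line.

Trace:
  + 160.0.0.0/3 (H0) depth=3
  + 0.0.0.0/0 (H2) depth=0
  ? 160.0.0.2  path d0:H2→d1:-→d2:-→d3:H0  best=H0
  - 160.0.0.0/3 clear@3
  + 0.0.0.0/0 (H1) depth=0
  + 211.163.160.0/20 (H0) depth=20
  - 211.163.160.0/20 clear@20
  ? 82.214.106.168  path d0:H1  best=H1
  ? 221.71.4.245  path d0:H1→d1:-→d2:-→d3:-→d4:-  best=H1
  - 0.0.0.0/0 clear@0
  + 42.54.0.0/24 (H1) depth=24
  + 177.128.0.0/9 (H2) depth=9
  + 211.160.0.0/12 (H0) depth=12
  + 211.163.173.0/24 (H1) depth=24
  + 177.128.0.0/12 (H1) depth=12
  + 211.0.0.0/8 (H2) depth=8
  ? 115.29.178.176  path d0:-→d1:-  best=no-route
  ? 177.128.108.116  path d0:-→d1:-→d2:-→d3:-→d4:-→d5:-→d6:-→d7:-→d8:-→d9:H2→d10:-→d11:-→d12:H1  best=H1
  ? 211.163.173.1  path d0:-→d1:-→d2:-→d3:-→d4:-→d5:-→d6:-→d7:-→d8:H2→d9:-→d10:-→d11:-→d12:H0→d13:-→d14:-→d15:-→d16:-→d17:-→d18:-→d19:-→d20:-→d21:-→d22:-→d23:-→d24:H1  best=H1
  + 205.186.255.192/26 (H0) depth=26
  - 205.186.255.192/26 clear@26
  ? 177.135.180.75  path d0:-→d1:-→d2:-→d3:-→d4:-→d5:-→d6:-→d7:-→d8:-→d9:H2→d10:-→d11:-→d12:H1  best=H1
  + 205.186.0.0/16 (H1) depth=16
  - 42.54.0.0/24 clear@24
  + 205.186.255.208/28 (H2) depth=28
  + 205.0.0.0/8 (H0) depth=8
  + 177.0.0.0/8 (H1) depth=8
  + 205.186.255.221/32 (H1) depth=32
  - 211.163.173.0/24 clear@24
  ? 205.186.0.111  path d0:-→d1:-→d2:-→d3:-→d4:-→d5:-→d6:-→d7:-→d8:H0→d9:-→d10:-→d11:-→d12:-→d13:-→d14:-→d15:-→d16:H1  best=H1
  + 205.186.0.0/16 (H0) depth=16
  - 177.128.0.0/9 clear@9
  + 42.54.0.182/32 (H1) depth=32

== LOOKUPS ==
["H0","H1","H1","no-route","H1","H1","H1","H1"]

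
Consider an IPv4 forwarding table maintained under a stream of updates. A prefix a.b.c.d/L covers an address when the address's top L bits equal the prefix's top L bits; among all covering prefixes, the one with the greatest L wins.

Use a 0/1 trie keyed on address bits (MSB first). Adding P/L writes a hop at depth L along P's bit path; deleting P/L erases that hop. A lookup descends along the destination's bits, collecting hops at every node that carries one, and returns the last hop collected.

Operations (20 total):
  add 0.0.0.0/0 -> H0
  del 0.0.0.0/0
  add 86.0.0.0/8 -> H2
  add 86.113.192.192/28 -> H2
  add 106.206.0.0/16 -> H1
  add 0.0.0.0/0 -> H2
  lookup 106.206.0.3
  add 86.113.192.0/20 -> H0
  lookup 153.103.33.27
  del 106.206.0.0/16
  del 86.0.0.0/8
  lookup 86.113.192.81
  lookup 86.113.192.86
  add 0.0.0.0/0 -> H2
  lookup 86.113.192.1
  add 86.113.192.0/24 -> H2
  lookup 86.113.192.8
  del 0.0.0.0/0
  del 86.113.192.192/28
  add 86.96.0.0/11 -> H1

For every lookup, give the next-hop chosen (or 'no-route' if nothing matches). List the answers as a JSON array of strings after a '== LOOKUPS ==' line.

Apply in order:
  add 0.0.0.0/0 -> H0 at depth 0
  del 0.0.0.0/0 (clear depth 0)
  add 86.0.0.0/8 -> H2 at depth 8
  add 86.113.192.192/28 -> H2 at depth 28
  add 106.206.0.0/16 -> H1 at depth 16
  add 0.0.0.0/0 -> H2 at depth 0
  Q 106.206.0.3: descend 0110101011001110 ; hops seen [H2,H1] ; pick H1
  add 86.113.192.0/20 -> H0 at depth 20
  Q 153.103.33.27: descend ε ; hops seen [H2] ; pick H2
  del 106.206.0.0/16 (clear depth 16)
  del 86.0.0.0/8 (clear depth 8)
  Q 86.113.192.81: descend 010101100111000111000000 ; hops seen [H2,H0] ; pick H0
  Q 86.113.192.86: descend 010101100111000111000000 ; hops seen [H2,H0] ; pick H0
  add 0.0.0.0/0 -> H2 at depth 0
  Q 86.113.192.1: descend 010101100111000111000000 ; hops seen [H2,H0] ; pick H0
  add 86.113.192.0/24 -> H2 at depth 24
  Q 86.113.192.8: descend 010101100111000111000000 ; hops seen [H2,H0,H2] ; pick H2
  del 0.0.0.0/0 (clear depth 0)
  del 86.113.192.192/28 (clear depth 28)
  add 86.96.0.0/11 -> H1 at depth 11

== LOOKUPS ==
["H1","H2","H0","H0","H0","H2"]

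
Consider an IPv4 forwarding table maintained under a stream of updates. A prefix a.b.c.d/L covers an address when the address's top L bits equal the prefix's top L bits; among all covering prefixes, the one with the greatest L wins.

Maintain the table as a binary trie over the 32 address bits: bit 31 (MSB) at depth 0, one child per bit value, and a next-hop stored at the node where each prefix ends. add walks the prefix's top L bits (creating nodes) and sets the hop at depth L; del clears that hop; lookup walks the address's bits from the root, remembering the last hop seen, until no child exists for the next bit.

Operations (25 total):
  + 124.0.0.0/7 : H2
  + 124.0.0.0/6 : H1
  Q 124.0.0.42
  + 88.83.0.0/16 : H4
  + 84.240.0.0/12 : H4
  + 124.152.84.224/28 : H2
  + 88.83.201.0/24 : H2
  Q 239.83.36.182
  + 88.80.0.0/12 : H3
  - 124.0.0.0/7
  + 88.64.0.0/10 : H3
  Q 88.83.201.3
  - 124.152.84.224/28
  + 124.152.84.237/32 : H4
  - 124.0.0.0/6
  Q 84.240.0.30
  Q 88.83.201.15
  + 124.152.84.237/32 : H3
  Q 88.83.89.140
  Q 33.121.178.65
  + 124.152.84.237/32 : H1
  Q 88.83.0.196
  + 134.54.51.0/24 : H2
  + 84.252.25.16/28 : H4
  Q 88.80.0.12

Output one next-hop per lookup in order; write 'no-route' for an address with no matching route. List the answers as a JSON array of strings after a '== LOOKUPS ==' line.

Trace:
  + 124.0.0.0/7 (H2) depth=7
  + 124.0.0.0/6 (H1) depth=6
  Q 124.0.0.42: descend 0111110 ; hops seen [H1,H2] ; pick H2
  + 88.83.0.0/16 (H4) depth=16
  + 84.240.0.0/12 (H4) depth=12
  + 124.152.84.224/28 (H2) depth=28
  + 88.83.201.0/24 (H2) depth=24
  Q 239.83.36.182: descend ε ; hops seen [∅] ; pick no-route
  + 88.80.0.0/12 (H3) depth=12
  - 124.0.0.0/7 clear@7
  + 88.64.0.0/10 (H3) depth=10
  Q 88.83.201.3: descend 010110000101001111001001 ; hops seen [H3,H3,H4,H2] ; pick H2
  - 124.152.84.224/28 clear@28
  + 124.152.84.237/32 (H4) depth=32
  - 124.0.0.0/6 clear@6
  Q 84.240.0.30: descend 010101001111 ; hops seen [H4] ; pick H4
  Q 88.83.201.15: descend 010110000101001111001001 ; hops seen [H3,H3,H4,H2] ; pick H2
  + 124.152.84.237/32 (H3) depth=32
  Q 88.83.89.140: descend 0101100001010011 ; hops seen [H3,H3,H4] ; pick H4
  Q 33.121.178.65: descend 0 ; hops seen [∅] ; pick no-route
  + 124.152.84.237/32 (H1) depth=32
  Q 88.83.0.196: descend 0101100001010011 ; hops seen [H3,H3,H4] ; pick H4
  + 134.54.51.0/24 (H2) depth=24
  + 84.252.25.16/28 (H4) depth=28
  Q 88.80.0.12: descend 01011000010100 ; hops seen [H3,H3] ; pick H3

== LOOKUPS ==
["H2","no-route","H2","H4","H2","H4","no-route","H4","H3"]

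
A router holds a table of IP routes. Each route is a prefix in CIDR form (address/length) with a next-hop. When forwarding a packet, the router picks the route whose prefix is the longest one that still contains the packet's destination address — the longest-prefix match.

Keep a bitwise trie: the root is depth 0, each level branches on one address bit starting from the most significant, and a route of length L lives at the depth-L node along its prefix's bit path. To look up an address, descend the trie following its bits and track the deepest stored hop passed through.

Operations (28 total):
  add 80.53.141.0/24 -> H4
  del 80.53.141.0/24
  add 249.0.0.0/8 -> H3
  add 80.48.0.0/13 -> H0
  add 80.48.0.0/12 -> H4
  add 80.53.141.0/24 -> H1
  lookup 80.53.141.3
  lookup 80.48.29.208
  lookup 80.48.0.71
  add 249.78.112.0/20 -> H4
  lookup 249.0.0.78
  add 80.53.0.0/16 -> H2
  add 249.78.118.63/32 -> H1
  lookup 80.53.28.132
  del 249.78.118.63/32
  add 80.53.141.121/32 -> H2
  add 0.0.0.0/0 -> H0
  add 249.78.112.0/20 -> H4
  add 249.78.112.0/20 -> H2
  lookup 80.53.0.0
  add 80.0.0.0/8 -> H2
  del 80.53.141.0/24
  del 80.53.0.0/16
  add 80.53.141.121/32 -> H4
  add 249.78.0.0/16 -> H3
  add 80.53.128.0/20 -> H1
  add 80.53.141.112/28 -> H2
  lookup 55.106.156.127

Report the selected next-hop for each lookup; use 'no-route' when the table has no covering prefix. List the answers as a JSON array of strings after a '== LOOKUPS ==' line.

Trace:
  + 80.53.141.0/24 (H4) depth=24
  - 80.53.141.0/24 clear@24
  + 249.0.0.0/8 (H3) depth=8
  + 80.48.0.0/13 (H0) depth=13
  + 80.48.0.0/12 (H4) depth=12
  + 80.53.141.0/24 (H1) depth=24
  lookup 80.53.141.3: bits 010100000011010110001101 walk d0:-→d1:-→d2:-→d3:-→d4:-→d5:-→d6:-→d7:-→d8:-→d9:-→d10:-→d11:-→d12:H4→d13:H0→d14:-→d15:-→d16:-→d17:-→d18:-→d19:-→d20:-→d21:-→d22:-→d23:-→d24:H1 -> H1
  lookup 80.48.29.208: bits 0101000000110 walk d0:-→d1:-→d2:-→d3:-→d4:-→d5:-→d6:-→d7:-→d8:-→d9:-→d10:-→d11:-→d12:H4→d13:H0 -> H0
  lookup 80.48.0.71: bits 0101000000110 walk d0:-→d1:-→d2:-→d3:-→d4:-→d5:-→d6:-→d7:-→d8:-→d9:-→d10:-→d11:-→d12:H4→d13:H0 -> H0
  + 249.78.112.0/20 (H4) depth=20
  lookup 249.0.0.78: bits 111110010 walk d0:-→d1:-→d2:-→d3:-→d4:-→d5:-→d6:-→d7:-→d8:H3→d9:- -> H3
  + 80.53.0.0/16 (H2) depth=16
  + 249.78.118.63/32 (H1) depth=32
  lookup 80.53.28.132: bits 0101000000110101 walk d0:-→d1:-→d2:-→d3:-→d4:-→d5:-→d6:-→d7:-→d8:-→d9:-→d10:-→d11:-→d12:H4→d13:H0→d14:-→d15:-→d16:H2 -> H2
  - 249.78.118.63/32 clear@32
  + 80.53.141.121/32 (H2) depth=32
  + 0.0.0.0/0 (H0) depth=0
  + 249.78.112.0/20 (H4) depth=20
  + 249.78.112.0/20 (H2) depth=20
  lookup 80.53.0.0: bits 0101000000110101 walk d0:H0→d1:-→d2:-→d3:-→d4:-→d5:-→d6:-→d7:-→d8:-→d9:-→d10:-→d11:-→d12:H4→d13:H0→d14:-→d15:-→d16:H2 -> H2
  + 80.0.0.0/8 (H2) depth=8
  - 80.53.141.0/24 clear@24
  - 80.53.0.0/16 clear@16
  + 80.53.141.121/32 (H4) depth=32
  + 249.78.0.0/16 (H3) depth=16
  + 80.53.128.0/20 (H1) depth=20
  + 80.53.141.112/28 (H2) depth=28
  lookup 55.106.156.127: bits 0 walk d0:H0→d1:- -> H0

== LOOKUPS ==
["H1","H0","H0","H3","H2","H2","H0"]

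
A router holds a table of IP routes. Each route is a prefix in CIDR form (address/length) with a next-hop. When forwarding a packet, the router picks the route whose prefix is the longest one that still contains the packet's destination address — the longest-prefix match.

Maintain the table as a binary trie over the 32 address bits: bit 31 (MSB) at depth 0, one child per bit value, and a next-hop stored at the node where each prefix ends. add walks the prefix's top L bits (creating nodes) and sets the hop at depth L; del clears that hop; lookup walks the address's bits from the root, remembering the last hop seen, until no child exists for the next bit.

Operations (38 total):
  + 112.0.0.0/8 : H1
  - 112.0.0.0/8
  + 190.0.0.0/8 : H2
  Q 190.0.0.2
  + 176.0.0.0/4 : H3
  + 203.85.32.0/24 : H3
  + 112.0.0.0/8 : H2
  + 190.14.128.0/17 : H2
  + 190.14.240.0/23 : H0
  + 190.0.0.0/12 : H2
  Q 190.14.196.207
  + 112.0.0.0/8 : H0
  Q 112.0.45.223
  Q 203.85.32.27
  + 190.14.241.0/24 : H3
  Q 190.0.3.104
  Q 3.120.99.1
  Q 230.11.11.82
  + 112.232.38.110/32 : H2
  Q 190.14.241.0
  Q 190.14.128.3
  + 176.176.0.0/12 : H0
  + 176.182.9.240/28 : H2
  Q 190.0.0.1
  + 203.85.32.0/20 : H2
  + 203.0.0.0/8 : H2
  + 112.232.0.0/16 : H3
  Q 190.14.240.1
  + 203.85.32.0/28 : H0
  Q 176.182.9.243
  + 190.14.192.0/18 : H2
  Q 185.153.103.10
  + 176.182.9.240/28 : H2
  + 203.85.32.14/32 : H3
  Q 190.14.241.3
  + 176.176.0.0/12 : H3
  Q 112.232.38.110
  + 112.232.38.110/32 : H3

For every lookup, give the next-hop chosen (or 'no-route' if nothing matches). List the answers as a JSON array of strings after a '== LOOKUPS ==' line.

Process each operation:
  + 112.0.0.0/8 (H1) depth=8
  - 112.0.0.0/8 clear@8
  + 190.0.0.0/8 (H2) depth=8
  lookup 190.0.0.2: bits 10111110 walk d0:-→d1:-→d2:-→d3:-→d4:-→d5:-→d6:-→d7:-→d8:H2 -> H2
  + 176.0.0.0/4 (H3) depth=4
  + 203.85.32.0/24 (H3) depth=24
  + 112.0.0.0/8 (H2) depth=8
  + 190.14.128.0/17 (H2) depth=17
  + 190.14.240.0/23 (H0) depth=23
  + 190.0.0.0/12 (H2) depth=12
  lookup 190.14.196.207: bits 101111100000111011 walk d0:-→d1:-→d2:-→d3:-→d4:H3→d5:-→d6:-→d7:-→d8:H2→d9:-→d10:-→d11:-→d12:H2→d13:-→d14:-→d15:-→d16:-→d17:H2→d18:- -> H2
  + 112.0.0.0/8 (H0) depth=8
  lookup 112.0.45.223: bits 01110000 walk d0:-→d1:-→d2:-→d3:-→d4:-→d5:-→d6:-→d7:-→d8:H0 -> H0
  lookup 203.85.32.27: bits 110010110101010100100000 walk d0:-→d1:-→d2:-→d3:-→d4:-→d5:-→d6:-→d7:-→d8:-→d9:-→d10:-→d11:-→d12:-→d13:-→d14:-→d15:-→d16:-→d17:-→d18:-→d19:-→d20:-→d21:-→d22:-→d23:-→d24:H3 -> H3
  + 190.14.241.0/24 (H3) depth=24
  lookup 190.0.3.104: bits 101111100000 walk d0:-→d1:-→d2:-→d3:-→d4:H3→d5:-→d6:-→d7:-→d8:H2→d9:-→d10:-→d11:-→d12:H2 -> H2
  lookup 3.120.99.1: bits 0 walk d0:-→d1:- -> no-route
  lookup 230.11.11.82: bits 11 walk d0:-→d1:-→d2:- -> no-route
  + 112.232.38.110/32 (H2) depth=32
  lookup 190.14.241.0: bits 101111100000111011110001 walk d0:-→d1:-→d2:-→d3:-→d4:H3→d5:-→d6:-→d7:-→d8:H2→d9:-→d10:-→d11:-→d12:H2→d13:-→d14:-→d15:-→d16:-→d17:H2→d18:-→d19:-→d20:-→d21:-→d22:-→d23:H0→d24:H3 -> H3
  lookup 190.14.128.3: bits 10111110000011101 walk d0:-→d1:-→d2:-→d3:-→d4:H3→d5:-→d6:-→d7:-→d8:H2→d9:-→d10:-→d11:-→d12:H2→d13:-→d14:-→d15:-→d16:-→d17:H2 -> H2
  + 176.176.0.0/12 (H0) depth=12
  + 176.182.9.240/28 (H2) depth=28
  lookup 190.0.0.1: bits 101111100000 walk d0:-→d1:-→d2:-→d3:-→d4:H3→d5:-→d6:-→d7:-→d8:H2→d9:-→d10:-→d11:-→d12:H2 -> H2
  + 203.85.32.0/20 (H2) depth=20
  + 203.0.0.0/8 (H2) depth=8
  + 112.232.0.0/16 (H3) depth=16
  lookup 190.14.240.1: bits 10111110000011101111000 walk d0:-→d1:-→d2:-→d3:-→d4:H3→d5:-→d6:-→d7:-→d8:H2→d9:-→d10:-→d11:-→d12:H2→d13:-→d14:-→d15:-→d16:-→d17:H2→d18:-→d19:-→d20:-→d21:-→d22:-→d23:H0 -> H0
  + 203.85.32.0/28 (H0) depth=28
  lookup 176.182.9.243: bits 1011000010110110000010011111 walk d0:-→d1:-→d2:-→d3:-→d4:H3→d5:-→d6:-→d7:-→d8:-→d9:-→d10:-→d11:-→d12:H0→d13:-→d14:-→d15:-→d16:-→d17:-→d18:-→d19:-→d20:-→d21:-→d22:-→d23:-→d24:-→d25:-→d26:-→d27:-→d28:H2 -> H2
  + 190.14.192.0/18 (H2) depth=18
  lookup 185.153.103.10: bits 10111 walk d0:-→d1:-→d2:-→d3:-→d4:H3→d5:- -> H3
  + 176.182.9.240/28 (H2) depth=28
  + 203.85.32.14/32 (H3) depth=32
  lookup 190.14.241.3: bits 101111100000111011110001 walk d0:-→d1:-→d2:-→d3:-→d4:H3→d5:-→d6:-→d7:-→d8:H2→d9:-→d10:-→d11:-→d12:H2→d13:-→d14:-→d15:-→d16:-→d17:H2→d18:H2→d19:-→d20:-→d21:-→d22:-→d23:H0→d24:H3 -> H3
  + 176.176.0.0/12 (H3) depth=12
  lookup 112.232.38.110: bits 01110000111010000010011001101110 walk d0:-→d1:-→d2:-→d3:-→d4:-→d5:-→d6:-→d7:-→d8:H0→d9:-→d10:-→d11:-→d12:-→d13:-→d14:-→d15:-→d16:H3→d17:-→d18:-→d19:-→d20:-→d21:-→d22:-→d23:-→d24:-→d25:-→d26:-→d27:-→d28:-→d29:-→d30:-→d31:-→d32:H2 -> H2
  + 112.232.38.110/32 (H3) depth=32

== LOOKUPS ==
["H2","H2","H0","H3","H2","no-route","no-route","H3","H2","H2","H0","H2","H3","H3","H2"]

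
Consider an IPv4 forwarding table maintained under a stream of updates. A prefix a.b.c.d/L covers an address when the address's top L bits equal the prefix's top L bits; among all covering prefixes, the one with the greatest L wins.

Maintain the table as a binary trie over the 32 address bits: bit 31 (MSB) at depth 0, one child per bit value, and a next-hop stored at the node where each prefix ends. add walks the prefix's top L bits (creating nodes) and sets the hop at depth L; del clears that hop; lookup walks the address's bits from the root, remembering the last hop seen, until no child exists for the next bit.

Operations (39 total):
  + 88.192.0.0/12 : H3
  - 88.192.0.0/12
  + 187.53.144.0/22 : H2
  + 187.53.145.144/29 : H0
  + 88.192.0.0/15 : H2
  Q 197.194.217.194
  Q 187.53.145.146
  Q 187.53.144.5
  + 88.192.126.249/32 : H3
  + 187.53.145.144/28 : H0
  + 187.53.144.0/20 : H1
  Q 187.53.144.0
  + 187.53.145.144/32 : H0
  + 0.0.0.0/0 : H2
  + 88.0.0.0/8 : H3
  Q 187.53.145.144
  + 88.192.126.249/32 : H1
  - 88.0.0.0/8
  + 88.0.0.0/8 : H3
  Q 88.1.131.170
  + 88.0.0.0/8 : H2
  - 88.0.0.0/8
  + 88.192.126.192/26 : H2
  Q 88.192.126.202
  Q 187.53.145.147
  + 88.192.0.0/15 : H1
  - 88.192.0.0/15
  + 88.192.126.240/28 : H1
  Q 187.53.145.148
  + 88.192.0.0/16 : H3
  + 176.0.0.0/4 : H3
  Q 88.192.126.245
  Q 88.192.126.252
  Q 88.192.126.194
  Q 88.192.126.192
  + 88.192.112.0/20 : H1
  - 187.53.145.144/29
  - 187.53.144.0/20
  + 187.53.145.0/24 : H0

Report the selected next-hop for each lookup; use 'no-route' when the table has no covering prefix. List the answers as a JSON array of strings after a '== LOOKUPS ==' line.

Process each operation:
  + 88.192.0.0/12 (H3) depth=12
  del 88.192.0.0/12 (clear depth 12)
  + 187.53.144.0/22 (H2) depth=22
  + 187.53.145.144/29 (H0) depth=29
  + 88.192.0.0/15 (H2) depth=15
  Q 197.194.217.194: descend 1 ; hops seen [∅] ; pick no-route
  Q 187.53.145.146: descend 10111011001101011001000110010 ; hops seen [H2,H0] ; pick H0
  Q 187.53.144.5: descend 10111011001101011001000 ; hops seen [H2] ; pick H2
  + 88.192.126.249/32 (H3) depth=32
  + 187.53.145.144/28 (H0) depth=28
  + 187.53.144.0/20 (H1) depth=20
  Q 187.53.144.0: descend 10111011001101011001000 ; hops seen [H1,H2] ; pick H2
  + 187.53.145.144/32 (H0) depth=32
  + 0.0.0.0/0 (H2) depth=0
  + 88.0.0.0/8 (H3) depth=8
  Q 187.53.145.144: descend 10111011001101011001000110010000 ; hops seen [H2,H1,H2,H0,H0,H0] ; pick H0
  + 88.192.126.249/32 (H1) depth=32
  del 88.0.0.0/8 (clear depth 8)
  + 88.0.0.0/8 (H3) depth=8
  Q 88.1.131.170: descend 01011000 ; hops seen [H2,H3] ; pick H3
  + 88.0.0.0/8 (H2) depth=8
  del 88.0.0.0/8 (clear depth 8)
  + 88.192.126.192/26 (H2) depth=26
  Q 88.192.126.202: descend 01011000110000000111111011 ; hops seen [H2,H2,H2] ; pick H2
  Q 187.53.145.147: descend 101110110011010110010001100100 ; hops seen [H2,H1,H2,H0,H0] ; pick H0
  + 88.192.0.0/15 (H1) depth=15
  del 88.192.0.0/15 (clear depth 15)
  + 88.192.126.240/28 (H1) depth=28
  Q 187.53.145.148: descend 10111011001101011001000110010 ; hops seen [H2,H1,H2,H0,H0] ; pick H0
  + 88.192.0.0/16 (H3) depth=16
  + 176.0.0.0/4 (H3) depth=4
  Q 88.192.126.245: descend 0101100011000000011111101111 ; hops seen [H2,H3,H2,H1] ; pick H1
  Q 88.192.126.252: descend 01011000110000000111111011111 ; hops seen [H2,H3,H2,H1] ; pick H1
  Q 88.192.126.194: descend 01011000110000000111111011 ; hops seen [H2,H3,H2] ; pick H2
  Q 88.192.126.192: descend 01011000110000000111111011 ; hops seen [H2,H3,H2] ; pick H2
  + 88.192.112.0/20 (H1) depth=20
  del 187.53.145.144/29 (clear depth 29)
  del 187.53.144.0/20 (clear depth 20)
  + 187.53.145.0/24 (H0) depth=24

== LOOKUPS ==
["no-route","H0","H2","H2","H0","H3","H2","H0","H0","H1","H1","H2","H2"]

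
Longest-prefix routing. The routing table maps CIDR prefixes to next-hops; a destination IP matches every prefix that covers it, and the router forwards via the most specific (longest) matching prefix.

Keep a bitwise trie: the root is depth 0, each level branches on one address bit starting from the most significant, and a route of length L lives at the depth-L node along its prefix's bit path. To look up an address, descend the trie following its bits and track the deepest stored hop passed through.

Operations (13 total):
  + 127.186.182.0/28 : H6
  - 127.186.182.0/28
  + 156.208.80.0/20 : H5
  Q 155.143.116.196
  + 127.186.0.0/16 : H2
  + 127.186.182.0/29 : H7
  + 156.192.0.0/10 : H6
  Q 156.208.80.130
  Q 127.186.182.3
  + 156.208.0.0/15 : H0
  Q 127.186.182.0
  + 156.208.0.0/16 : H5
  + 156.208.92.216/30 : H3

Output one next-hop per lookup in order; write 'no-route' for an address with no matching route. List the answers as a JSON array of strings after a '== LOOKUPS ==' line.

Apply in order:
  add 127.186.182.0/28 -> H6 at depth 28
  - 127.186.182.0/28 clear@28
  add 156.208.80.0/20 -> H5 at depth 20
  lookup 155.143.116.196: bits 10011 walk d0:-→d1:-→d2:-→d3:-→d4:-→d5:- -> no-route
  add 127.186.0.0/16 -> H2 at depth 16
  add 127.186.182.0/29 -> H7 at depth 29
  add 156.192.0.0/10 -> H6 at depth 10
  lookup 156.208.80.130: bits 10011100110100000101 walk d0:-→d1:-→d2:-→d3:-→d4:-→d5:-→d6:-→d7:-→d8:-→d9:-→d10:H6→d11:-→d12:-→d13:-→d14:-→d15:-→d16:-→d17:-→d18:-→d19:-→d20:H5 -> H5
  lookup 127.186.182.3: bits 01111111101110101011011000000 walk d0:-→d1:-→d2:-→d3:-→d4:-→d5:-→d6:-→d7:-→d8:-→d9:-→d10:-→d11:-→d12:-→d13:-→d14:-→d15:-→d16:H2→d17:-→d18:-→d19:-→d20:-→d21:-→d22:-→d23:-→d24:-→d25:-→d26:-→d27:-→d28:-→d29:H7 -> H7
  add 156.208.0.0/15 -> H0 at depth 15
  lookup 127.186.182.0: bits 01111111101110101011011000000 walk d0:-→d1:-→d2:-→d3:-→d4:-→d5:-→d6:-→d7:-→d8:-→d9:-→d10:-→d11:-→d12:-→d13:-→d14:-→d15:-→d16:H2→d17:-→d18:-→d19:-→d20:-→d21:-→d22:-→d23:-→d24:-→d25:-→d26:-→d27:-→d28:-→d29:H7 -> H7
  add 156.208.0.0/16 -> H5 at depth 16
  add 156.208.92.216/30 -> H3 at depth 30

== LOOKUPS ==
["no-route","H5","H7","H7"]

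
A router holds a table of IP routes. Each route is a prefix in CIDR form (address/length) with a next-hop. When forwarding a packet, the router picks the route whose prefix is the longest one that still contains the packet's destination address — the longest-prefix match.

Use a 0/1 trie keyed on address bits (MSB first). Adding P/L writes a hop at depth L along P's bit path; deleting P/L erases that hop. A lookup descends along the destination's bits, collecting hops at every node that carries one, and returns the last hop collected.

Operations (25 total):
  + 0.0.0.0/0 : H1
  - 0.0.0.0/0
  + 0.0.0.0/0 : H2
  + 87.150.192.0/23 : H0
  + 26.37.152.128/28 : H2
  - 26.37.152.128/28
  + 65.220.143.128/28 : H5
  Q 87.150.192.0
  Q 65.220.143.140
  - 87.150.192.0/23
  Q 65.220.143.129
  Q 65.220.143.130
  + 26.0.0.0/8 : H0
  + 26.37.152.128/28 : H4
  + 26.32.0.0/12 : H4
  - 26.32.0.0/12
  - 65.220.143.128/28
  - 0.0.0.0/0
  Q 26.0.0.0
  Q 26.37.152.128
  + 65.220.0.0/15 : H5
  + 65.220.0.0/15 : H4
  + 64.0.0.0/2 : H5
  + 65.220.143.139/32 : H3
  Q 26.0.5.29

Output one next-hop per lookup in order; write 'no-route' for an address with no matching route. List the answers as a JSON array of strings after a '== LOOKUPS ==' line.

Trace:
  + 0.0.0.0/0 (H1) depth=0
  - 0.0.0.0/0 clear@0
  + 0.0.0.0/0 (H2) depth=0
  + 87.150.192.0/23 (H0) depth=23
  + 26.37.152.128/28 (H2) depth=28
  - 26.37.152.128/28 clear@28
  + 65.220.143.128/28 (H5) depth=28
  Q 87.150.192.0: descend 01010111100101101100000 ; hops seen [H2,H0] ; pick H0
  Q 65.220.143.140: descend 0100000111011100100011111000 ; hops seen [H2,H5] ; pick H5
  - 87.150.192.0/23 clear@23
  Q 65.220.143.129: descend 0100000111011100100011111000 ; hops seen [H2,H5] ; pick H5
  Q 65.220.143.130: descend 0100000111011100100011111000 ; hops seen [H2,H5] ; pick H5
  + 26.0.0.0/8 (H0) depth=8
  + 26.37.152.128/28 (H4) depth=28
  + 26.32.0.0/12 (H4) depth=12
  - 26.32.0.0/12 clear@12
  - 65.220.143.128/28 clear@28
  - 0.0.0.0/0 clear@0
  Q 26.0.0.0: descend 0001101000 ; hops seen [H0] ; pick H0
  Q 26.37.152.128: descend 0001101000100101100110001000 ; hops seen [H0,H4] ; pick H4
  + 65.220.0.0/15 (H5) depth=15
  + 65.220.0.0/15 (H4) depth=15
  + 64.0.0.0/2 (H5) depth=2
  + 65.220.143.139/32 (H3) depth=32
  Q 26.0.5.29: descend 0001101000 ; hops seen [H0] ; pick H0

== LOOKUPS ==
["H0","H5","H5","H5","H0","H4","H0"]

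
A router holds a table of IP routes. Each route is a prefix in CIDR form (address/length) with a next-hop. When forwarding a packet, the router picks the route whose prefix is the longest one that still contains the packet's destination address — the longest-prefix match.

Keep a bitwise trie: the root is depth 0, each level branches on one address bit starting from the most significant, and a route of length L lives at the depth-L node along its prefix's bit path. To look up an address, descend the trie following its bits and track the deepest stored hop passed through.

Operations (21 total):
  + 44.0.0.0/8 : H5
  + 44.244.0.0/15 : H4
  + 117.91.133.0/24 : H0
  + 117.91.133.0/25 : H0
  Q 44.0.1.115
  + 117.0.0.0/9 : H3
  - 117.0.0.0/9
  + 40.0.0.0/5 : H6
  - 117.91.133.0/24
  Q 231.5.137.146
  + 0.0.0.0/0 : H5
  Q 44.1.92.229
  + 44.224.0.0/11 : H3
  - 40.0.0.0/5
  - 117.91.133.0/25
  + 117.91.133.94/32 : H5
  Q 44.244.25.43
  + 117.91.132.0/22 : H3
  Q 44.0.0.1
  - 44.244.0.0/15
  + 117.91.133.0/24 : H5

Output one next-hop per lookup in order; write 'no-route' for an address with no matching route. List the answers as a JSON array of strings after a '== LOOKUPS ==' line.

Trace:
  add 44.0.0.0/8 -> H5 at depth 8
  add 44.244.0.0/15 -> H4 at depth 15
  add 117.91.133.0/24 -> H0 at depth 24
  add 117.91.133.0/25 -> H0 at depth 25
  lookup 44.0.1.115: bits 00101100 walk d0:-→d1:-→d2:-→d3:-→d4:-→d5:-→d6:-→d7:-→d8:H5 -> H5
  add 117.0.0.0/9 -> H3 at depth 9
  del 117.0.0.0/9 (clear depth 9)
  add 40.0.0.0/5 -> H6 at depth 5
  del 117.91.133.0/24 (clear depth 24)
  lookup 231.5.137.146: bits ε walk d0:- -> no-route
  add 0.0.0.0/0 -> H5 at depth 0
  lookup 44.1.92.229: bits 00101100 walk d0:H5→d1:-→d2:-→d3:-→d4:-→d5:H6→d6:-→d7:-→d8:H5 -> H5
  add 44.224.0.0/11 -> H3 at depth 11
  del 40.0.0.0/5 (clear depth 5)
  del 117.91.133.0/25 (clear depth 25)
  add 117.91.133.94/32 -> H5 at depth 32
  lookup 44.244.25.43: bits 001011001111010 walk d0:H5→d1:-→d2:-→d3:-→d4:-→d5:-→d6:-→d7:-→d8:H5→d9:-→d10:-→d11:H3→d12:-→d13:-→d14:-→d15:H4 -> H4
  add 117.91.132.0/22 -> H3 at depth 22
  lookup 44.0.0.1: bits 00101100 walk d0:H5→d1:-→d2:-→d3:-→d4:-→d5:-→d6:-→d7:-→d8:H5 -> H5
  del 44.244.0.0/15 (clear depth 15)
  add 117.91.133.0/24 -> H5 at depth 24

== LOOKUPS ==
["H5","no-route","H5","H4","H5"]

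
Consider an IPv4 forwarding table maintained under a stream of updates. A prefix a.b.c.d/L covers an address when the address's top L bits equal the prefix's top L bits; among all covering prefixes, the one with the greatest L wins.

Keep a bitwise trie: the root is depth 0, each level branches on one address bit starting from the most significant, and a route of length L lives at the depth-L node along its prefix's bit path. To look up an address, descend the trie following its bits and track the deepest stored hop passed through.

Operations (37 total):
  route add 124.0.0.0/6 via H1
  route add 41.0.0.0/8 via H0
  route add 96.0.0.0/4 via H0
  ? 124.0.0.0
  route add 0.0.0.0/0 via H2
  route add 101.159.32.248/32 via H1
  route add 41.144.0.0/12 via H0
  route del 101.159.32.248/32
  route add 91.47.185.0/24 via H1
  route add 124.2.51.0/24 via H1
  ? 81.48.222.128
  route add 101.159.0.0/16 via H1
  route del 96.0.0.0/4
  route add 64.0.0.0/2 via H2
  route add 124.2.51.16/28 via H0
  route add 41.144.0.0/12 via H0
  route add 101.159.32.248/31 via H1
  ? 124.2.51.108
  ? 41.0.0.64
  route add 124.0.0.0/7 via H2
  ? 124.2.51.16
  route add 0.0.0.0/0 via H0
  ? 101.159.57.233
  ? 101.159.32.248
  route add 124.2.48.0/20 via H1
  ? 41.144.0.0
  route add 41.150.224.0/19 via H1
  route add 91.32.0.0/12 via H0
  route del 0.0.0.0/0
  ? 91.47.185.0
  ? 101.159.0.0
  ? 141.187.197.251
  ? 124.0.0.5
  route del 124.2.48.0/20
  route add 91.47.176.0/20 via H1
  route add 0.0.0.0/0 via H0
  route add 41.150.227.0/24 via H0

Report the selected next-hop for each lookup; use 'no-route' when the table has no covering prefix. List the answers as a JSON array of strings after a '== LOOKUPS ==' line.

Apply in order:
  add 124.0.0.0/6 -> H1 at depth 6
  add 41.0.0.0/8 -> H0 at depth 8
  add 96.0.0.0/4 -> H0 at depth 4
  ? 124.0.0.0  path d0:-→d1:-→d2:-→d3:-→d4:-→d5:-→d6:H1  best=H1
  add 0.0.0.0/0 -> H2 at depth 0
  add 101.159.32.248/32 -> H1 at depth 32
  add 41.144.0.0/12 -> H0 at depth 12
  - 101.159.32.248/32 clear@32
  add 91.47.185.0/24 -> H1 at depth 24
  add 124.2.51.0/24 -> H1 at depth 24
  ? 81.48.222.128  path d0:H2→d1:-→d2:-→d3:-→d4:-  best=H2
  add 101.159.0.0/16 -> H1 at depth 16
  - 96.0.0.0/4 clear@4
  add 64.0.0.0/2 -> H2 at depth 2
  add 124.2.51.16/28 -> H0 at depth 28
  add 41.144.0.0/12 -> H0 at depth 12
  add 101.159.32.248/31 -> H1 at depth 31
  ? 124.2.51.108  path d0:H2→d1:-→d2:H2→d3:-→d4:-→d5:-→d6:H1→d7:-→d8:-→d9:-→d10:-→d11:-→d12:-→d13:-→d14:-→d15:-→d16:-→d17:-→d18:-→d19:-→d20:-→d21:-→d22:-→d23:-→d24:H1→d25:-  best=H1
  ? 41.0.0.64  path d0:H2→d1:-→d2:-→d3:-→d4:-→d5:-→d6:-→d7:-→d8:H0  best=H0
  add 124.0.0.0/7 -> H2 at depth 7
  ? 124.2.51.16  path d0:H2→d1:-→d2:H2→d3:-→d4:-→d5:-→d6:H1→d7:H2→d8:-→d9:-→d10:-→d11:-→d12:-→d13:-→d14:-→d15:-→d16:-→d17:-→d18:-→d19:-→d20:-→d21:-→d22:-→d23:-→d24:H1→d25:-→d26:-→d27:-→d28:H0  best=H0
  add 0.0.0.0/0 -> H0 at depth 0
  ? 101.159.57.233  path d0:H0→d1:-→d2:H2→d3:-→d4:-→d5:-→d6:-→d7:-→d8:-→d9:-→d10:-→d11:-→d12:-→d13:-→d14:-→d15:-→d16:H1→d17:-→d18:-→d19:-  best=H1
  ? 101.159.32.248  path d0:H0→d1:-→d2:H2→d3:-→d4:-→d5:-→d6:-→d7:-→d8:-→d9:-→d10:-→d11:-→d12:-→d13:-→d14:-→d15:-→d16:H1→d17:-→d18:-→d19:-→d20:-→d21:-→d22:-→d23:-→d24:-→d25:-→d26:-→d27:-→d28:-→d29:-→d30:-→d31:H1→d32:-  best=H1
  add 124.2.48.0/20 -> H1 at depth 20
  ? 41.144.0.0  path d0:H0→d1:-→d2:-→d3:-→d4:-→d5:-→d6:-→d7:-→d8:H0→d9:-→d10:-→d11:-→d12:H0  best=H0
  add 41.150.224.0/19 -> H1 at depth 19
  add 91.32.0.0/12 -> H0 at depth 12
  - 0.0.0.0/0 clear@0
  ? 91.47.185.0  path d0:-→d1:-→d2:H2→d3:-→d4:-→d5:-→d6:-→d7:-→d8:-→d9:-→d10:-→d11:-→d12:H0→d13:-→d14:-→d15:-→d16:-→d17:-→d18:-→d19:-→d20:-→d21:-→d22:-→d23:-→d24:H1  best=H1
  ? 101.159.0.0  path d0:-→d1:-→d2:H2→d3:-→d4:-→d5:-→d6:-→d7:-→d8:-→d9:-→d10:-→d11:-→d12:-→d13:-→d14:-→d15:-→d16:H1→d17:-→d18:-  best=H1
  ? 141.187.197.251  path d0:-  best=no-route
  ? 124.0.0.5  path d0:-→d1:-→d2:H2→d3:-→d4:-→d5:-→d6:H1→d7:H2→d8:-→d9:-→d10:-→d11:-→d12:-→d13:-→d14:-  best=H2
  - 124.2.48.0/20 clear@20
  add 91.47.176.0/20 -> H1 at depth 20
  add 0.0.0.0/0 -> H0 at depth 0
  add 41.150.227.0/24 -> H0 at depth 24

== LOOKUPS ==
["H1","H2","H1","H0","H0","H1","H1","H0","H1","H1","no-route","H2"]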